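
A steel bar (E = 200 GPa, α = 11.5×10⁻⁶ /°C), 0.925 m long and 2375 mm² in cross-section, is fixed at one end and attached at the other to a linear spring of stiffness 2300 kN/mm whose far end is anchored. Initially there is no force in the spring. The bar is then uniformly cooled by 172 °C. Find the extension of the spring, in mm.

The unrestrained thermal change is αΔT L = 11.5×10⁻⁶ × 172 × 925 = 1.83 mm.
Let P be the tensile force in the spring. The bar extends elastically by PL/(AE) and the spring stretches by P/k; together these equal δ_free.
P [ L/(AE) + 1/k ] = δ_free → P [ 925/(2375×200×10³) + 1/(2300×10³) ] = 1.83.
P = 1.83 / 2.382×10⁻⁶ = 768100 N.
Spring extension = P/k = 768100/(2300×10³) = 0.3339 mm.

δ ≈ 0.334 mm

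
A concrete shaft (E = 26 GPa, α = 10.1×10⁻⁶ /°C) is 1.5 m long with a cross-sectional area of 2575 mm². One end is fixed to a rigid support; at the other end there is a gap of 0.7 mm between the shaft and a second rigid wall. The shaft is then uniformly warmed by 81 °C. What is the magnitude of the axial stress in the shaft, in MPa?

σ ≈ 9.14 MPa (compressive)

If the wall were absent the shaft would grow by αΔT L = 10.1×10⁻⁶ × 81 × 1500 = 1.227 mm.
After closing the 0.7 mm clearance, 1.227 − 0.7 = 0.5272 mm of expansion remains to be suppressed by the wall.
So σ = E(δ_free − g)/L = 26×10³ × 0.5272/1500 = 9.137 MPa.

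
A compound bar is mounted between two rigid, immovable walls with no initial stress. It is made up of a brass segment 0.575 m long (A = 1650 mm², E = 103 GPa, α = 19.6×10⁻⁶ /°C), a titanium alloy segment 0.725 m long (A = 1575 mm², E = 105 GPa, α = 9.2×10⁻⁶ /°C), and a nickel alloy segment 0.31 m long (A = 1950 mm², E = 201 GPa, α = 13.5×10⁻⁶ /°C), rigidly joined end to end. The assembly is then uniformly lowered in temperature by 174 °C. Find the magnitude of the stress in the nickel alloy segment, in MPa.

With the walls removed the bar would change length by δ_free = Σ αᵢΔT Lᵢ = 19.6×10⁻⁶×174×575 + 9.2×10⁻⁶×174×725 + 13.5×10⁻⁶×174×310 = 3.85 mm.
The rigid supports impose zero overall length change; the single axial force P common to all segments must satisfy P Σ Lᵢ/(AᵢEᵢ) = δ_free.
The series flexibility is Σ Lᵢ/(AᵢEᵢ) = 575/(1650×103×10³) + 725/(1575×105×10³) + 310/(1950×201×10³) = 8.558×10⁻⁶ mm/N.
P = 3.85 / 8.558×10⁻⁶ = 449800 N = 449.8 kN, tensile.
σ_{nickel alloy} = P / A = 449800 / 1950 = 230.7 MPa.

σ ≈ 231 MPa (tensile)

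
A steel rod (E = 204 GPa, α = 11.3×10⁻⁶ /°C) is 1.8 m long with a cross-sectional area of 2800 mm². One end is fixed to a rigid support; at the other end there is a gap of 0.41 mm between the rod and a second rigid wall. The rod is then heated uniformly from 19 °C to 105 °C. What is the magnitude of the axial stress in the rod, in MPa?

σ ≈ 152 MPa (compressive)

Free thermal elongation = αΔT L = 11.3×10⁻⁶ × 86 × 1800 = 1.749 mm.
The gap closes (δ_free > 0.41 mm) and the wall then resists a further 1.749 − 0.41 = 1.339 mm of expansion.
That suppressed elongation corresponds to σ = E·Δ/L = 204×10³ × 1.339/1800 = 151.8 MPa.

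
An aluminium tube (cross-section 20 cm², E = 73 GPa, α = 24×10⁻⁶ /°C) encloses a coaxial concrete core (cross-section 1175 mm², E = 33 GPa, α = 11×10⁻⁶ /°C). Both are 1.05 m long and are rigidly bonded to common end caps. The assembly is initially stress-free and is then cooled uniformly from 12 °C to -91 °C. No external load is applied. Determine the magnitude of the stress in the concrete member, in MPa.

σ ≈ 34.9 MPa (compressive)

The aluminium has the larger α, so on cooling it would change length more than the concrete if both were free. The rigid plates force a common final length, so the aluminium is put into tension and the concrete into compression, with equal and opposite forces P (no external load).
Setting the final lengths equal and cancelling L: (α₁ − α₂)ΔT = P/(A₁E₁) + P/(A₂E₂).
|α₁ − α₂|·ΔT = 13×10⁻⁶ × 103 = 0.001339.
1/(A₁E₁) + 1/(A₂E₂) = 1/(2000×73×10³) + 1/(1175×33×10³) = 3.264×10⁻⁸ N⁻¹.
So P = 0.001339 / 3.264×10⁻⁸ = 41.02 kN.
σ_{concrete} = P/A₂ = 41020/1175 = 34.91 MPa, compressive.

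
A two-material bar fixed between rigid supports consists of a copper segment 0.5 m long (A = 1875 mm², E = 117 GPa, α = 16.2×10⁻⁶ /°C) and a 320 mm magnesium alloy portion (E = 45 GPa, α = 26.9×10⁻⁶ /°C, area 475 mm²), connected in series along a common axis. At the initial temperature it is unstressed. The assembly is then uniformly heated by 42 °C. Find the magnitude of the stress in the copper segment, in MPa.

σ ≈ 21.7 MPa (compressive)

With the walls removed the bar would change length by δ_free = Σ αᵢΔT Lᵢ = 16.2×10⁻⁶×42×500 + 26.9×10⁻⁶×42×320 = 0.7017 mm.
The rigid supports impose zero overall length change; the single axial force P common to all segments must satisfy P Σ Lᵢ/(AᵢEᵢ) = δ_free.
Σ Lᵢ/(AᵢEᵢ) = 500/(1875×117×10³) + 320/(475×45×10³) = 1.725×10⁻⁵ mm/N.
So P = 0.7017 / 1.725×10⁻⁵ = 40.68 kN, compressive.
σ_{copper} = P / A = 40680 / 1875 = 21.7 MPa.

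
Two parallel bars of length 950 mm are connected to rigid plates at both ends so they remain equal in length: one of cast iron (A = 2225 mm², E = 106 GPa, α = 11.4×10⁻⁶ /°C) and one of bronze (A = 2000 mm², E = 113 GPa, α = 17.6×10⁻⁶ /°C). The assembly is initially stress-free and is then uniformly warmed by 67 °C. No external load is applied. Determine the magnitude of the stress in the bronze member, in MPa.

Equilibrium of a rigid end plate with no external load gives equal and opposite internal forces ±P in the two members. Since α_{bronze} > α_{cast iron}, heating drives the bronze into compression and the cast iron into tension.
Equating the net (thermal + elastic) strains gives |α₁ − α₂|·ΔT = P·[1/(A₁E₁) + 1/(A₂E₂)].
|α₁ − α₂|·ΔT = 6.2×10⁻⁶ × 67 = 0.0004154.
1/(A₁E₁) + 1/(A₂E₂) = 1/(2225×106×10³) + 1/(2000×113×10³) = 8.665×10⁻⁹ N⁻¹.
P = 0.0004154 / 8.665×10⁻⁹ = 47940 N = 47.94 kN.
σ_{bronze} = P/A₂ = 47940/2000 = 23.97 MPa, compressive.

σ ≈ 24 MPa (compressive)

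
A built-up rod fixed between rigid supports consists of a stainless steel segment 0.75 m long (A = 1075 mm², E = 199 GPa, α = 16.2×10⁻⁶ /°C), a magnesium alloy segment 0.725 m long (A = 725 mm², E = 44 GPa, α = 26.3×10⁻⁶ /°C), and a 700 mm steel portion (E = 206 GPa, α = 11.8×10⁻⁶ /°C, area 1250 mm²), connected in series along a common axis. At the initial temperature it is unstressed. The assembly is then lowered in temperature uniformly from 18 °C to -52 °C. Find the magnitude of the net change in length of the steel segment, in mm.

If the supports were absent, the total length change would be Σ αᵢΔT Lᵢ = 16.2×10⁻⁶×70×750 + 26.3×10⁻⁶×70×725 + 11.8×10⁻⁶×70×700 = 2.763 mm.
The walls prevent any net length change, so an axial force P (same in every segment) develops. Compatibility: P · Σ Lᵢ/(AᵢEᵢ) = δ_free.
Σ Lᵢ/(AᵢEᵢ) = 750/(1075×199×10³) + 725/(725×44×10³) + 700/(1250×206×10³) = 2.895×10⁻⁵ mm/N.
P = 2.763 / 2.895×10⁻⁵ = 95450 N = 95.45 kN, tensile.
For the steel segment, free thermal change = 11.8×10⁻⁶×70×700 = 0.5782 mm and elastic change from P = 95450×700/(1250×206×10³) = 0.2595 mm; these oppose, so the net change is 0.319 mm (segment shortens).

|ΔL| ≈ 0.319 mm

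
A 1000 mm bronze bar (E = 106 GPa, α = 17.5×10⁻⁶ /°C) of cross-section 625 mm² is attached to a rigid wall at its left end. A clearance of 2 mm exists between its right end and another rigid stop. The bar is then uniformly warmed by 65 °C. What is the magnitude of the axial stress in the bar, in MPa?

σ ≈ 0 MPa

Free thermal elongation = αΔT L = 17.5×10⁻⁶ × 65 × 1000 = 1.137 mm.
Since δ_free = 1.14 mm is less than the 2 mm gap, the bar never touches the wall. No axial force develops.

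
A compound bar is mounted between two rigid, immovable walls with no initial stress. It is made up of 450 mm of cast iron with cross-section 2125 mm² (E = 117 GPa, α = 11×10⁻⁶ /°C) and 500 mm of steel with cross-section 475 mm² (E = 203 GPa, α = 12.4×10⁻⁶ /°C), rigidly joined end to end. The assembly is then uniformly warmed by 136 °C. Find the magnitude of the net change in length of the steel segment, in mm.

|ΔL| ≈ 0.281 mm

With the walls removed the bar would change length by δ_free = Σ αᵢΔT Lᵢ = 11×10⁻⁶×136×450 + 12.4×10⁻⁶×136×500 = 1.516 mm.
The rigid supports impose zero overall length change; the single axial force P common to all segments must satisfy P Σ Lᵢ/(AᵢEᵢ) = δ_free.
The series flexibility is Σ Lᵢ/(AᵢEᵢ) = 450/(2125×117×10³) + 500/(475×203×10³) = 6.995×10⁻⁶ mm/N.
P = 1.516 / 6.995×10⁻⁶ = 216800 N = 216.8 kN, compressive.
For the steel segment, free thermal change = 12.4×10⁻⁶×136×500 = 0.8432 mm and elastic change from P = 216800×500/(475×203×10³) = 1.124 mm; these oppose, so the net change is 0.281 mm (segment shortens).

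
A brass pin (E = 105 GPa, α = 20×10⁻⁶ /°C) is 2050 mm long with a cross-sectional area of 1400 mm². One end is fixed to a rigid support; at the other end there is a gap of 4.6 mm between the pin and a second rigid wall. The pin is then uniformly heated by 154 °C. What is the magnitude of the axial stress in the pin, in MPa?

σ ≈ 87.8 MPa (compressive)

Unrestrained expansion: δ_free = αΔT L = 20×10⁻⁶ × 154 × 2050 = 6.314 mm.
This exceeds the 4.6 mm gap, so the wall pushes back. The portion of expansion that must be recovered elastically is δ_free − gap = 6.314 − 4.6 = 1.714 mm.
That suppressed elongation corresponds to σ = E·Δ/L = 105×10³ × 1.714/2050 = 87.79 MPa.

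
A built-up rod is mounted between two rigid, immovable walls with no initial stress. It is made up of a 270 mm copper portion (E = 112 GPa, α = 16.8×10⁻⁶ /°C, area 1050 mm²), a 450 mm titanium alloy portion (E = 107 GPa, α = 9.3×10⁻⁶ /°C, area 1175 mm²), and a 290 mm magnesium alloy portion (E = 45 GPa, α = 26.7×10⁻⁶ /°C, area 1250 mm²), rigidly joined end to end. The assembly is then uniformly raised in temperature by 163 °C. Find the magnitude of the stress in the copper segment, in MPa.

With the walls removed the bar would change length by δ_free = Σ αᵢΔT Lᵢ = 16.8×10⁻⁶×163×270 + 9.3×10⁻⁶×163×450 + 26.7×10⁻⁶×163×290 = 2.684 mm.
The rigid supports impose zero overall length change; the single axial force P common to all segments must satisfy P Σ Lᵢ/(AᵢEᵢ) = δ_free.
The series flexibility is Σ Lᵢ/(AᵢEᵢ) = 270/(1050×112×10³) + 450/(1175×107×10³) + 290/(1250×45×10³) = 1.103×10⁻⁵ mm/N.
So P = 2.684 / 1.103×10⁻⁵ = 243.3 kN, compressive.
σ_{copper} = P / A = 243300 / 1050 = 231.7 MPa.

σ ≈ 232 MPa (compressive)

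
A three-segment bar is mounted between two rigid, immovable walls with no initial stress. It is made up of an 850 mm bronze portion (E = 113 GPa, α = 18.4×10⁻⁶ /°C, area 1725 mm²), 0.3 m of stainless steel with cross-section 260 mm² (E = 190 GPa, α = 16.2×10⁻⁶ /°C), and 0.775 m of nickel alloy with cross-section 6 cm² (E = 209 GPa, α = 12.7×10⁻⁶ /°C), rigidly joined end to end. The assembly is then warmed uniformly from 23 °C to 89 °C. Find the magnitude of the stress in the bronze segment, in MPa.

σ ≈ 69.9 MPa (compressive)

Free thermal expansion of the whole bar: Σ αᵢΔT Lᵢ = 18.4×10⁻⁶×66×850 + 16.2×10⁻⁶×66×300 + 12.7×10⁻⁶×66×775 = 2.003 mm.
The walls prevent any net length change, so an axial force P (same in every segment) develops. Compatibility: P · Σ Lᵢ/(AᵢEᵢ) = δ_free.
Σ Lᵢ/(AᵢEᵢ) = 850/(1725×113×10³) + 300/(260×190×10³) + 775/(600×209×10³) = 1.661×10⁻⁵ mm/N.
So P = 2.003 / 1.661×10⁻⁵ = 120.5 kN, compressive.
σ_{bronze} = P / A = 120500 / 1725 = 69.88 MPa.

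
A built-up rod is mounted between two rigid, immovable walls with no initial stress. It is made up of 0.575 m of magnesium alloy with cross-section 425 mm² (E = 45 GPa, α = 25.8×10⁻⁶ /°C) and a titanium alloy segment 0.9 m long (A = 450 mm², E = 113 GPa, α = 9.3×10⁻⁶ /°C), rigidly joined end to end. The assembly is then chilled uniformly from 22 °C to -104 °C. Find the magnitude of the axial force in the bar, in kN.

With the walls removed the bar would change length by δ_free = Σ αᵢΔT Lᵢ = 25.8×10⁻⁶×126×575 + 9.3×10⁻⁶×126×900 = 2.924 mm.
The rigid supports impose zero overall length change; the single axial force P common to all segments must satisfy P Σ Lᵢ/(AᵢEᵢ) = δ_free.
Σ Lᵢ/(AᵢEᵢ) = 575/(425×45×10³) + 900/(450×113×10³) = 4.776×10⁻⁵ mm/N.
P = 2.924 / 4.776×10⁻⁵ = 61210 N = 61.21 kN, tensile.

P ≈ 61.2 kN (tensile)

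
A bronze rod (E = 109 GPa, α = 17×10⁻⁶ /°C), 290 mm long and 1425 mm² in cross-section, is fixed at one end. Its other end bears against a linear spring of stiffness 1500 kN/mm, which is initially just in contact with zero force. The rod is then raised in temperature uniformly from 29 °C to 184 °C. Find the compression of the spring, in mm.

If the spring were absent the rod would lengthen by αΔT L = 17×10⁻⁶ × 155 × 290 = 0.7642 mm.
Let P be the compressive force at the spring. The rod shortens elastically by PL/(AE) and the spring compresses by P/k; together these equal δ_free.
So P = δ_free / [L/(AE) + 1/k] = 0.7642 / [ 290/(1425×109×10³) + 1/(1500×10³) ].
P = 0.7642 / 2.534×10⁻⁶ = 301600 N.
Spring compression = P/k = 301600/(1500×10³) = 0.2011 mm.

δ ≈ 0.201 mm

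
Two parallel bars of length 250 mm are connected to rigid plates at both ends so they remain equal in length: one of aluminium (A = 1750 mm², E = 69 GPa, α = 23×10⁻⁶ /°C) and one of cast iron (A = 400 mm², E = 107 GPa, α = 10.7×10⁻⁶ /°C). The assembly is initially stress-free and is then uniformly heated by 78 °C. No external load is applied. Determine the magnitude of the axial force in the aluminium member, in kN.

Both members must finish at the same length. With the larger α, the aluminium tends to over-expand; the plates restrain it, putting the aluminium in compression and the cast iron in tension. With no external load the two internal forces are equal and opposite, magnitude P.
Setting the final lengths equal and cancelling L: (α₁ − α₂)ΔT = P/(A₁E₁) + P/(A₂E₂).
|α₁ − α₂|·ΔT = 12.3×10⁻⁶ × 78 = 0.0009594.
1/(A₁E₁) + 1/(A₂E₂) = 1/(1750×69×10³) + 1/(400×107×10³) = 3.165×10⁻⁸ N⁻¹.
So P = 0.0009594 / 3.165×10⁻⁸ = 30.32 kN.

P ≈ 30.3 kN (compressive in the aluminium)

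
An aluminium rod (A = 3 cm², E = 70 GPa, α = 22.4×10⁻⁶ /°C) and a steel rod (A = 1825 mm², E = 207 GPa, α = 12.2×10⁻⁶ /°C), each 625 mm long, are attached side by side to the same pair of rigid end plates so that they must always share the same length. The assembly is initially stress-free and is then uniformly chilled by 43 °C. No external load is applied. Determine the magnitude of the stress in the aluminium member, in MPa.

σ ≈ 29.1 MPa (tensile)

The aluminium has the larger α, so on cooling it would change length more than the steel if both were free. The rigid plates force a common final length, so the aluminium is put into tension and the steel into compression, with equal and opposite forces P (no external load).
Setting the final lengths equal and cancelling L: (α₁ − α₂)ΔT = P/(A₁E₁) + P/(A₂E₂).
|α₁ − α₂|·ΔT = 10.2×10⁻⁶ × 43 = 0.0004386.
1/(A₁E₁) + 1/(A₂E₂) = 1/(300×70×10³) + 1/(1825×207×10³) = 5.027×10⁻⁸ N⁻¹.
P = 0.0004386 / 5.027×10⁻⁸ = 8726 N = 8.726 kN.
σ_{aluminium} = P/A₁ = 8726/300 = 29.09 MPa, tensile.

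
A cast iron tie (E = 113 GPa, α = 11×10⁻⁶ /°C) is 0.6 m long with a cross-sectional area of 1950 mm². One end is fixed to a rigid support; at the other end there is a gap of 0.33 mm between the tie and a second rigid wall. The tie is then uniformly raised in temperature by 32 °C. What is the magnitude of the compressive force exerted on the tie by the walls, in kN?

Free thermal elongation = αΔT L = 11×10⁻⁶ × 32 × 600 = 0.2112 mm.
Since δ_free = 0.211 mm is less than the 0.33 mm gap, the tie never touches the wall. No axial force develops.

P ≈ 0 kN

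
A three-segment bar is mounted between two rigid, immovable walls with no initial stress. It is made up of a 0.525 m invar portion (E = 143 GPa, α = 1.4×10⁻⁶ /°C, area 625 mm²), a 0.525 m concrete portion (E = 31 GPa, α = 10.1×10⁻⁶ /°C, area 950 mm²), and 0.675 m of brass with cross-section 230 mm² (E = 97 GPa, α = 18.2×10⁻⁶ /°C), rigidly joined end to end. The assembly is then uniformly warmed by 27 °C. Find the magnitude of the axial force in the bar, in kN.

With the walls removed the bar would change length by δ_free = Σ αᵢΔT Lᵢ = 1.4×10⁻⁶×27×525 + 10.1×10⁻⁶×27×525 + 18.2×10⁻⁶×27×675 = 0.4947 mm.
Since the ends are fixed, an axial force P builds up, equal in every segment, with P · Σ Lᵢ/(AᵢEᵢ) = δ_free.
The series flexibility is Σ Lᵢ/(AᵢEᵢ) = 525/(625×143×10³) + 525/(950×31×10³) + 675/(230×97×10³) = 5.396×10⁻⁵ mm/N.
So P = 0.4947 / 5.396×10⁻⁵ = 9.169 kN, compressive.

P ≈ 9.17 kN (compressive)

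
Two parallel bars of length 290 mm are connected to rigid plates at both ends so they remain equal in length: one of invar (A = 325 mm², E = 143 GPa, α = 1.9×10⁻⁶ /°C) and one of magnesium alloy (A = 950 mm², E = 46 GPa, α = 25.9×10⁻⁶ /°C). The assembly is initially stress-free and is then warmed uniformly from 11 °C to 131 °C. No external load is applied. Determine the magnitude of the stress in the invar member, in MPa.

σ ≈ 200 MPa (tensile)

The magnesium alloy has the larger α, so on heating it would change length more than the invar if both were free. The rigid plates force a common final length, so the magnesium alloy is put into compression and the invar into tension, with equal and opposite forces P (no external load).
Setting the final lengths equal and cancelling L: (α₁ − α₂)ΔT = P/(A₁E₁) + P/(A₂E₂).
|α₁ − α₂|·ΔT = 24×10⁻⁶ × 120 = 0.00288.
1/(A₁E₁) + 1/(A₂E₂) = 1/(325×143×10³) + 1/(950×46×10³) = 4.44×10⁻⁸ N⁻¹.
So P = 0.00288 / 4.44×10⁻⁸ = 64.86 kN.
σ_{invar} = P/A₁ = 64860/325 = 199.6 MPa, tensile.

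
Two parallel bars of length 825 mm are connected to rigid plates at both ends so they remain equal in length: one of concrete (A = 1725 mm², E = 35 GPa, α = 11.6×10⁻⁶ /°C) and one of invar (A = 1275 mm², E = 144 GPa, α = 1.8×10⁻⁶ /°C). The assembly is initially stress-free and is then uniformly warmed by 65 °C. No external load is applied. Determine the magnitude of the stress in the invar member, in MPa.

σ ≈ 22.7 MPa (tensile)

Equilibrium of a rigid end plate with no external load gives equal and opposite internal forces ±P in the two members. Since α_{concrete} > α_{invar}, heating drives the concrete into compression and the invar into tension.
Compatibility of the two members (thermal + elastic change equal): (α₁ − α₂)ΔT = P·[1/(A₁E₁) + 1/(A₂E₂)].
|α₁ − α₂|·ΔT = 9.8×10⁻⁶ × 65 = 0.000637.
1/(A₁E₁) + 1/(A₂E₂) = 1/(1725×35×10³) + 1/(1275×144×10³) = 2.201×10⁻⁸ N⁻¹.
P = 0.000637 / 2.201×10⁻⁸ = 28940 N = 28.94 kN.
σ_{invar} = P/A₂ = 28940/1275 = 22.7 MPa, tensile.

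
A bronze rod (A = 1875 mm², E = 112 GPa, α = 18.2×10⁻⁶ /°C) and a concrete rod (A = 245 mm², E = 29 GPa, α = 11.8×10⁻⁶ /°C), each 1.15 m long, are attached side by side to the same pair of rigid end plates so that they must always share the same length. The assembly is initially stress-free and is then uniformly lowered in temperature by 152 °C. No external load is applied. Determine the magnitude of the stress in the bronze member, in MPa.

σ ≈ 3.57 MPa (tensile)

The bronze has the larger α, so on cooling it would change length more than the concrete if both were free. The rigid plates force a common final length, so the bronze is put into tension and the concrete into compression, with equal and opposite forces P (no external load).
Compatibility of the two members (thermal + elastic change equal): (α₁ − α₂)ΔT = P·[1/(A₁E₁) + 1/(A₂E₂)].
|α₁ − α₂|·ΔT = 6.4×10⁻⁶ × 152 = 0.0009728.
1/(A₁E₁) + 1/(A₂E₂) = 1/(1875×112×10³) + 1/(245×29×10³) = 1.455×10⁻⁷ N⁻¹.
So P = 0.0009728 / 1.455×10⁻⁷ = 6.686 kN.
σ_{bronze} = P/A₁ = 6686/1875 = 3.566 MPa, tensile.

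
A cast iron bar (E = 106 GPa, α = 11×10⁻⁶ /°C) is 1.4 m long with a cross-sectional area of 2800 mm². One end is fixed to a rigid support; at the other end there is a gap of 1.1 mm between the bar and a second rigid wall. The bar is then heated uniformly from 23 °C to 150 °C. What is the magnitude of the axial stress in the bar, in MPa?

σ ≈ 64.8 MPa (compressive)

Free thermal elongation = αΔT L = 11×10⁻⁶ × 127 × 1400 = 1.956 mm.
After closing the 1.1 mm clearance, 1.956 − 1.1 = 0.8558 mm of expansion remains to be suppressed by the wall.
Compatibility: PL/(AE) = 0.8558 mm, so σ = P/A = E × (0.8558/1400) = 64.8 MPa.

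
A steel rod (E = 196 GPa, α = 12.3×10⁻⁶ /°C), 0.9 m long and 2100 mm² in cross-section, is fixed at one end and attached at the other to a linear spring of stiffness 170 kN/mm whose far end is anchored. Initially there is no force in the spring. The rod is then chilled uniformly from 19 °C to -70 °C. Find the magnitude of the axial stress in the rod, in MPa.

If the spring were absent the rod would shorten by αΔT L = 12.3×10⁻⁶ × 89 × 900 = 0.9852 mm.
Let P be the tensile force in the spring. The rod extends elastically by PL/(AE) and the spring stretches by P/k; together these equal δ_free.
So P = δ_free / [L/(AE) + 1/k] = 0.9852 / [ 900/(2100×196×10³) + 1/(170×10³) ].
P = 0.9852 / 8.069×10⁻⁶ = 122100 N.
σ = P/A = 122100/2100 = 58.14 MPa.

σ ≈ 58.1 MPa (tensile)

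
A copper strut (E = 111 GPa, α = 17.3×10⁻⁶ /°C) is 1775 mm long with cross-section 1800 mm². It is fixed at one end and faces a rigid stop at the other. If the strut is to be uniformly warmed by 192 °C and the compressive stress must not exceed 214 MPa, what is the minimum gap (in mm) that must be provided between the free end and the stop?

Free expansion if unrestrained: δ_free = αΔT L = 17.3×10⁻⁶ × 192 × 1775 = 5.896 mm.
At the allowable stress the elastic shortening the wall may impose is σL/E = 214 × 1775 / (111×10³) = 3.422 mm.
So the gap has to take up the difference, g_min = δ_free − σL/E = 5.896 − 3.422 = 2.474 mm.

g ≈ 2.47 mm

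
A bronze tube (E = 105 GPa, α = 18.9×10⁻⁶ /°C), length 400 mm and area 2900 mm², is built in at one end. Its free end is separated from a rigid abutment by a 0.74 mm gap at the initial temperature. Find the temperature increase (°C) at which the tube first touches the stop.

Contact occurs when the free expansion equals the gap: αΔT L = 0.74 mm.
ΔT = 0.74 / (18.9×10⁻⁶ × 400) = 97.88 °C.

ΔT ≈ 97.9 °C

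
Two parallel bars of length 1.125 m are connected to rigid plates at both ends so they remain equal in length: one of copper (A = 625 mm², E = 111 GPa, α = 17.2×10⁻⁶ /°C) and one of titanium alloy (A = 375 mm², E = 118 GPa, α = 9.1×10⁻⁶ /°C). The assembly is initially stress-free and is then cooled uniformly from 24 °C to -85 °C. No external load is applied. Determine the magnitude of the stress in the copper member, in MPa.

σ ≈ 38.2 MPa (tensile)

Equilibrium of a rigid end plate with no external load gives equal and opposite internal forces ±P in the two members. Since α_{copper} > α_{titanium alloy}, cooling drives the copper into tension and the titanium alloy into compression.
Setting the final lengths equal and cancelling L: (α₁ − α₂)ΔT = P/(A₁E₁) + P/(A₂E₂).
|α₁ − α₂|·ΔT = 8.1×10⁻⁶ × 109 = 0.0008829.
1/(A₁E₁) + 1/(A₂E₂) = 1/(625×111×10³) + 1/(375×118×10³) = 3.701×10⁻⁸ N⁻¹.
P = 0.0008829 / 3.701×10⁻⁸ = 23850 N = 23.85 kN.
σ_{copper} = P/A₁ = 23850/625 = 38.17 MPa, tensile.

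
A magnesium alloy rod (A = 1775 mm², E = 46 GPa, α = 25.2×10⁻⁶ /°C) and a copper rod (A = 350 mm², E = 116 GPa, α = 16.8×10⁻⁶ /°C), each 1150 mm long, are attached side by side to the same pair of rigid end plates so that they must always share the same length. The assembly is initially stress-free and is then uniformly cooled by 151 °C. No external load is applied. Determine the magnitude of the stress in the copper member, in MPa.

The magnesium alloy has the larger α, so on cooling it would change length more than the copper if both were free. The rigid plates force a common final length, so the magnesium alloy is put into tension and the copper into compression, with equal and opposite forces P (no external load).
Setting the final lengths equal and cancelling L: (α₁ − α₂)ΔT = P/(A₁E₁) + P/(A₂E₂).
|α₁ − α₂|·ΔT = 8.4×10⁻⁶ × 151 = 0.001268.
1/(A₁E₁) + 1/(A₂E₂) = 1/(1775×46×10³) + 1/(350×116×10³) = 3.688×10⁻⁸ N⁻¹.
So P = 0.001268 / 3.688×10⁻⁸ = 34.39 kN.
σ_{copper} = P/A₂ = 34390/350 = 98.27 MPa, compressive.

σ ≈ 98.3 MPa (compressive)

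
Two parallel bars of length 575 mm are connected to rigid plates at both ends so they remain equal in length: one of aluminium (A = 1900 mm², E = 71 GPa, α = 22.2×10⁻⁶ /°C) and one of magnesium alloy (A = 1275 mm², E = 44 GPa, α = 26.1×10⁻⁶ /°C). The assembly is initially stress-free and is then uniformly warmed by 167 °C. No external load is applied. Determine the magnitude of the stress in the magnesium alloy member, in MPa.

σ ≈ 20.2 MPa (compressive)

The magnesium alloy has the larger α, so on heating it would change length more than the aluminium if both were free. The rigid plates force a common final length, so the magnesium alloy is put into compression and the aluminium into tension, with equal and opposite forces P (no external load).
Compatibility of the two members (thermal + elastic change equal): (α₁ − α₂)ΔT = P·[1/(A₁E₁) + 1/(A₂E₂)].
|α₁ − α₂|·ΔT = 3.9×10⁻⁶ × 167 = 0.0006513.
1/(A₁E₁) + 1/(A₂E₂) = 1/(1900×71×10³) + 1/(1275×44×10³) = 2.524×10⁻⁸ N⁻¹.
So P = 0.0006513 / 2.524×10⁻⁸ = 25.81 kN.
σ_{magnesium alloy} = P/A₂ = 25810/1275 = 20.24 MPa, compressive.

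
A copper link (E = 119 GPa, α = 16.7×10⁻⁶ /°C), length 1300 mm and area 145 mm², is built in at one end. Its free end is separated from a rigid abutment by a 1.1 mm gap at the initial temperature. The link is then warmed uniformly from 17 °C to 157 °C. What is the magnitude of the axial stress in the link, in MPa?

If the wall were absent the link would grow by αΔT L = 16.7×10⁻⁶ × 140 × 1300 = 3.039 mm.
After closing the 1.1 mm clearance, 3.039 − 1.1 = 1.939 mm of expansion remains to be suppressed by the wall.
Compatibility: PL/(AE) = 1.939 mm, so σ = P/A = E × (1.939/1300) = 177.5 MPa.

σ ≈ 178 MPa (compressive)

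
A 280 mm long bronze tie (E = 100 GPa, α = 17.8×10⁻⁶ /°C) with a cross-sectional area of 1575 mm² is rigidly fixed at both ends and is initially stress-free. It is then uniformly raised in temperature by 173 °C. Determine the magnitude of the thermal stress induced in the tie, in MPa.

σ ≈ 308 MPa (compressive)

Because both ends are immovable the net strain is zero, and the suppressed thermal strain is αΔT = 17.8×10⁻⁶ × 173 = 3079.4×10⁻⁶.
σ = EαΔT = 100×10³ × 17.8×10⁻⁶ × 173 = 307.9 MPa (compressive; the tie is trying to expand).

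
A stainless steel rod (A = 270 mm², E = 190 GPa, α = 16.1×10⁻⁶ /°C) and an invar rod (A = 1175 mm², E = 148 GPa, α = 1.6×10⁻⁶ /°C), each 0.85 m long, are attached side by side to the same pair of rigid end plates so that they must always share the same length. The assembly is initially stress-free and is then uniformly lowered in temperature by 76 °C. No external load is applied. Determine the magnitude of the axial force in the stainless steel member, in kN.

The stainless steel has the larger α, so on cooling it would change length more than the invar if both were free. The rigid plates force a common final length, so the stainless steel is put into tension and the invar into compression, with equal and opposite forces P (no external load).
Setting the final lengths equal and cancelling L: (α₁ − α₂)ΔT = P/(A₁E₁) + P/(A₂E₂).
|α₁ − α₂|·ΔT = 14.5×10⁻⁶ × 76 = 0.001102.
1/(A₁E₁) + 1/(A₂E₂) = 1/(270×190×10³) + 1/(1175×148×10³) = 2.524×10⁻⁸ N⁻¹.
P = 0.001102 / 2.524×10⁻⁸ = 43650 N = 43.65 kN.

P ≈ 43.7 kN (tensile in the stainless steel)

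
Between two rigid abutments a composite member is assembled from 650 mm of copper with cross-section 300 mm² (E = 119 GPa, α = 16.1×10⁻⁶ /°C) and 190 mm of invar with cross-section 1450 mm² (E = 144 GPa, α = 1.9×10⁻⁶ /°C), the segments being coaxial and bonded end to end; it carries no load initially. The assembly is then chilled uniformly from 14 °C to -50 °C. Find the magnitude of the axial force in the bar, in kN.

If the supports were absent, the total length change would be Σ αᵢΔT Lᵢ = 16.1×10⁻⁶×64×650 + 1.9×10⁻⁶×64×190 = 0.6929 mm.
The walls prevent any net length change, so an axial force P (same in every segment) develops. Compatibility: P · Σ Lᵢ/(AᵢEᵢ) = δ_free.
The series flexibility is Σ Lᵢ/(AᵢEᵢ) = 650/(300×119×10³) + 190/(1450×144×10³) = 1.912×10⁻⁵ mm/N.
So P = 0.6929 / 1.912×10⁻⁵ = 36.24 kN, tensile.

P ≈ 36.2 kN (tensile)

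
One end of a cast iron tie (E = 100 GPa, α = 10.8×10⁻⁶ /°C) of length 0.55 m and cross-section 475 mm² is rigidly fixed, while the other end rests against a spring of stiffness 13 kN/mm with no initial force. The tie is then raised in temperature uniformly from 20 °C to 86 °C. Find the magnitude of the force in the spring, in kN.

P ≈ 4.43 kN

The unrestrained thermal change is αΔT L = 10.8×10⁻⁶ × 66 × 550 = 0.392 mm.
With a force P in the spring, the elastic change of the tie is PL/(AE) and that of the spring is P/k; compatibility requires their sum to equal δ_free.
P [ L/(AE) + 1/k ] = δ_free → P [ 550/(475×100×10³) + 1/(13×10³) ] = 0.392.
P = 0.392 / 8.85×10⁻⁵ = 4430 N.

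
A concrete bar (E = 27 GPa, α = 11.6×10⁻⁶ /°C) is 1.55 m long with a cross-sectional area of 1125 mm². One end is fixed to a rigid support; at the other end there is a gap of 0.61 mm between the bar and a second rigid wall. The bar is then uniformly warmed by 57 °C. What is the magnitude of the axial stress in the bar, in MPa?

If the wall were absent the bar would grow by αΔT L = 11.6×10⁻⁶ × 57 × 1550 = 1.025 mm.
The gap closes (δ_free > 0.61 mm) and the wall then resists a further 1.025 − 0.61 = 0.4149 mm of expansion.
Compatibility: PL/(AE) = 0.4149 mm, so σ = P/A = E × (0.4149/1550) = 7.227 MPa.

σ ≈ 7.23 MPa (compressive)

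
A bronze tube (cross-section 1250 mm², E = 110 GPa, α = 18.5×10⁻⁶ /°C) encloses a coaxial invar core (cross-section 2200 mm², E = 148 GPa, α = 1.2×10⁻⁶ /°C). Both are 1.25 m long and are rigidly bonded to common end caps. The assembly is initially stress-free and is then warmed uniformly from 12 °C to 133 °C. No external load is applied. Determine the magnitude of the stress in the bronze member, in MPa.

σ ≈ 162 MPa (compressive)

Both members must finish at the same length. With the larger α, the bronze tends to over-expand; the plates restrain it, putting the bronze in compression and the invar in tension. With no external load the two internal forces are equal and opposite, magnitude P.
Compatibility of the two members (thermal + elastic change equal): (α₁ − α₂)ΔT = P·[1/(A₁E₁) + 1/(A₂E₂)].
|α₁ − α₂|·ΔT = 17.3×10⁻⁶ × 121 = 0.002093.
1/(A₁E₁) + 1/(A₂E₂) = 1/(1250×110×10³) + 1/(2200×148×10³) = 1.034×10⁻⁸ N⁻¹.
P = 0.002093 / 1.034×10⁻⁸ = 202400 N = 202.4 kN.
σ_{bronze} = P/A₁ = 202400/1250 = 161.9 MPa, compressive.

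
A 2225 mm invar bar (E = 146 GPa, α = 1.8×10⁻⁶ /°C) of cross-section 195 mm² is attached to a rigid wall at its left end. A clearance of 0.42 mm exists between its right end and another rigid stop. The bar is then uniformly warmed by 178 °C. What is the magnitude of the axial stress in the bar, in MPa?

Free thermal elongation = αΔT L = 1.8×10⁻⁶ × 178 × 2225 = 0.7129 mm.
The gap closes (δ_free > 0.42 mm) and the wall then resists a further 0.7129 − 0.42 = 0.2929 mm of expansion.
Compatibility: PL/(AE) = 0.2929 mm, so σ = P/A = E × (0.2929/2225) = 19.22 MPa.

σ ≈ 19.2 MPa (compressive)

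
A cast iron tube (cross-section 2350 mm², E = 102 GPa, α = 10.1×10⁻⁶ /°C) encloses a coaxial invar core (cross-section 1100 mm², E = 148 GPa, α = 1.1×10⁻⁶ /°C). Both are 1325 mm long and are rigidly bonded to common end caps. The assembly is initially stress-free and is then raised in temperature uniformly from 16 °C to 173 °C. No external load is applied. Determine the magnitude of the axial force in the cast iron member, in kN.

P ≈ 137 kN (compressive in the cast iron)

The cast iron has the larger α, so on heating it would change length more than the invar if both were free. The rigid plates force a common final length, so the cast iron is put into compression and the invar into tension, with equal and opposite forces P (no external load).
Compatibility of the two members (thermal + elastic change equal): (α₁ − α₂)ΔT = P·[1/(A₁E₁) + 1/(A₂E₂)].
|α₁ − α₂|·ΔT = 9×10⁻⁶ × 157 = 0.001413.
1/(A₁E₁) + 1/(A₂E₂) = 1/(2350×102×10³) + 1/(1100×148×10³) = 1.031×10⁻⁸ N⁻¹.
So P = 0.001413 / 1.031×10⁻⁸ = 137 kN.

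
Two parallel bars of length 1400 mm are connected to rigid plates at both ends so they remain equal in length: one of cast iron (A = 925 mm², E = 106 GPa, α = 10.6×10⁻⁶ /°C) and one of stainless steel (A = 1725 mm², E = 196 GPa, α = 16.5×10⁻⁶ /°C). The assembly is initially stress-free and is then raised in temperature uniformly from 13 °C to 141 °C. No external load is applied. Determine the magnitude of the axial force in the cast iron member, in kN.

Both members must finish at the same length. With the larger α, the stainless steel tends to over-expand; the plates restrain it, putting the stainless steel in compression and the cast iron in tension. With no external load the two internal forces are equal and opposite, magnitude P.
Setting the final lengths equal and cancelling L: (α₁ − α₂)ΔT = P/(A₁E₁) + P/(A₂E₂).
|α₁ − α₂|·ΔT = 5.9×10⁻⁶ × 128 = 0.0007552.
1/(A₁E₁) + 1/(A₂E₂) = 1/(925×106×10³) + 1/(1725×196×10³) = 1.316×10⁻⁸ N⁻¹.
So P = 0.0007552 / 1.316×10⁻⁸ = 57.4 kN.

P ≈ 57.4 kN (tensile in the cast iron)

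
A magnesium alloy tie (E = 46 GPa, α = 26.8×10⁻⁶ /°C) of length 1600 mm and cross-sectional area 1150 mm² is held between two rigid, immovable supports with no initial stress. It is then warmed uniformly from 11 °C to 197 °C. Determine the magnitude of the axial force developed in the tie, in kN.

Full restraint means ε = 0, so the stress is σ = EαΔT = 46×10³ × 26.8×10⁻⁶ × 186 = 229.3 MPa.
Then P = σA = 229.3 × 1150 mm² = 263.7 kN, compressive.

P ≈ 264 kN (compressive)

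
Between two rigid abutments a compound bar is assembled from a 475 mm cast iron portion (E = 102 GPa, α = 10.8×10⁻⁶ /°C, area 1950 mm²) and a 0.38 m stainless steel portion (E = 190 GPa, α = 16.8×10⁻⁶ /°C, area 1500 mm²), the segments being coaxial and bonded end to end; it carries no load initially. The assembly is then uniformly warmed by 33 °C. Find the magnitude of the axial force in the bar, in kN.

Free thermal expansion of the whole bar: Σ αᵢΔT Lᵢ = 10.8×10⁻⁶×33×475 + 16.8×10⁻⁶×33×380 = 0.38 mm.
The rigid supports impose zero overall length change; the single axial force P common to all segments must satisfy P Σ Lᵢ/(AᵢEᵢ) = δ_free.
Σ Lᵢ/(AᵢEᵢ) = 475/(1950×102×10³) + 380/(1500×190×10³) = 3.721×10⁻⁶ mm/N.
So P = 0.38 / 3.721×10⁻⁶ = 102.1 kN, compressive.

P ≈ 102 kN (compressive)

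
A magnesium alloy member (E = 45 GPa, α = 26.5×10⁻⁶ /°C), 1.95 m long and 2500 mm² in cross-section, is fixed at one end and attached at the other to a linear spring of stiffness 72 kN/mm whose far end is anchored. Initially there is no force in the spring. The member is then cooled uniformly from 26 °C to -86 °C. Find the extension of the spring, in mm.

δ ≈ 2.57 mm

The unrestrained thermal change is αΔT L = 26.5×10⁻⁶ × 112 × 1950 = 5.788 mm.
With a force P in the spring, the elastic change of the member is PL/(AE) and that of the spring is P/k; compatibility requires their sum to equal δ_free.
P [ L/(AE) + 1/k ] = δ_free → P [ 1950/(2500×45×10³) + 1/(72×10³) ] = 5.788.
P = 5.788 / 3.122×10⁻⁵ = 185400 N.
Spring extension = P/k = 185400/(72×10³) = 2.575 mm.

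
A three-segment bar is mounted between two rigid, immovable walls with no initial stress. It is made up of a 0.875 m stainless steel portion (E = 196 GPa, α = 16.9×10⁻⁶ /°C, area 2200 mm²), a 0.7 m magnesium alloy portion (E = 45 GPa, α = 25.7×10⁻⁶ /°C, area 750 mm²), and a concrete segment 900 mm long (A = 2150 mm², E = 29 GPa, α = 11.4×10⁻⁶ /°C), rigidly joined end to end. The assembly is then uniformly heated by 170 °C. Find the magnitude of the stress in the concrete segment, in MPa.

σ ≈ 91.5 MPa (compressive)

Free thermal expansion of the whole bar: Σ αᵢΔT Lᵢ = 16.9×10⁻⁶×170×875 + 25.7×10⁻⁶×170×700 + 11.4×10⁻⁶×170×900 = 7.316 mm.
The walls prevent any net length change, so an axial force P (same in every segment) develops. Compatibility: P · Σ Lᵢ/(AᵢEᵢ) = δ_free.
Σ Lᵢ/(AᵢEᵢ) = 875/(2200×196×10³) + 700/(750×45×10³) + 900/(2150×29×10³) = 3.72×10⁻⁵ mm/N.
P = 7.316 / 3.72×10⁻⁵ = 196700 N = 196.7 kN, compressive.
σ_{concrete} = P / A = 196700 / 2150 = 91.47 MPa.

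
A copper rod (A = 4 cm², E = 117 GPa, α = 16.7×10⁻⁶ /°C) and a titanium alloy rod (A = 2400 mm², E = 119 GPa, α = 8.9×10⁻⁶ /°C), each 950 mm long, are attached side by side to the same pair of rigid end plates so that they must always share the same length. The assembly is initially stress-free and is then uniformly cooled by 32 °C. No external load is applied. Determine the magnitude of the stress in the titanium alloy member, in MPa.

Equilibrium of a rigid end plate with no external load gives equal and opposite internal forces ±P in the two members. Since α_{copper} > α_{titanium alloy}, cooling drives the copper into tension and the titanium alloy into compression.
Equating the net (thermal + elastic) strains gives |α₁ − α₂|·ΔT = P·[1/(A₁E₁) + 1/(A₂E₂)].
|α₁ − α₂|·ΔT = 7.8×10⁻⁶ × 32 = 0.0002496.
1/(A₁E₁) + 1/(A₂E₂) = 1/(400×117×10³) + 1/(2400×119×10³) = 2.487×10⁻⁸ N⁻¹.
So P = 0.0002496 / 2.487×10⁻⁸ = 10.04 kN.
σ_{titanium alloy} = P/A₂ = 10040/2400 = 4.182 MPa, compressive.

σ ≈ 4.18 MPa (compressive)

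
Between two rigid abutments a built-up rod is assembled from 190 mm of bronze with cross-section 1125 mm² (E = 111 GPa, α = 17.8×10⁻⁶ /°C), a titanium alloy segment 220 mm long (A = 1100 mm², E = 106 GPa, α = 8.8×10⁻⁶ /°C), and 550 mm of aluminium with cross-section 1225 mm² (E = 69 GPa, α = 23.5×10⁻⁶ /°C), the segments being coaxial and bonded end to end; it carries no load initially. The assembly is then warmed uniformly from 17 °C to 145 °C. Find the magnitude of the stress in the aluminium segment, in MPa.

σ ≈ 192 MPa (compressive)

Free thermal expansion of the whole bar: Σ αᵢΔT Lᵢ = 17.8×10⁻⁶×128×190 + 8.8×10⁻⁶×128×220 + 23.5×10⁻⁶×128×550 = 2.335 mm.
The rigid supports impose zero overall length change; the single axial force P common to all segments must satisfy P Σ Lᵢ/(AᵢEᵢ) = δ_free.
Σ Lᵢ/(AᵢEᵢ) = 190/(1125×111×10³) + 220/(1100×106×10³) + 550/(1225×69×10³) = 9.915×10⁻⁶ mm/N.
So P = 2.335 / 9.915×10⁻⁶ = 235.5 kN, compressive.
σ_{aluminium} = P / A = 235500 / 1225 = 192.2 MPa.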